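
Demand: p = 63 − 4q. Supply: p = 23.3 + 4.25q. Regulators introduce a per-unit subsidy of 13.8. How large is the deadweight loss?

Competitive equilibrium: 63 − 4q = 23.3 + 4.25q → q* = 4.8121, p* = 43.7515.
The subsidy lowers effective supply by 13.8: p = 9.5 + 4.25q.
New quantity: 63 − 4q = 9.5 + 4.25q → q' = 6.4848.
Overproduction Δq = 6.4848 − 4.8121 = 1.6727; wedge = subsidy = 13.8.
Deadweight loss = ½ × 1.6727 × 13.8 = 11.54.

11.54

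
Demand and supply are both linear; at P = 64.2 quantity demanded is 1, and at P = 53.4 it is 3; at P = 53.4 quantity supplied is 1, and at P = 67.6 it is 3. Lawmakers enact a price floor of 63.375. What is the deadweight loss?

Demand slope = (53.4 − 64.2)/(3 − 1) = −5.4, so P = 69.6 − 5.4Q.
Supply slope = (67.6 − 53.4)/(3 − 1) = 7.1, so P = 46.3 + 7.1Q.
Competitive equilibrium: 69.6 − 5.4Q = 46.3 + 7.1Q → Q* = 1.864, P* = 59.5344.
At the floor P = 63.375, quantity demanded = (69.6 − 63.375)/5.4 = 1.1528.
Sellers' marginal cost at Q' = 1.1528: 46.3 + 7.1·1.1528 = 54.4849.
ΔQ = 1.864 − 1.1528 = 0.7112; wedge = 63.375 − 54.4849 = 8.8901.
Deadweight loss = ½ × 0.7112 × 8.8901 = 3.16.

3.16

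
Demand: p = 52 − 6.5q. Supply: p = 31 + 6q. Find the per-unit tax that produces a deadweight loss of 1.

Competitive equilibrium: 52 − 6.5q = 31 + 6q → q* = 1.68, p* = 41.08.
A tax t gives Δq = t/12.5 and wedge t, so DWL = t²/25.
t²/25 = 1 → t² = 25 → t = 5.

5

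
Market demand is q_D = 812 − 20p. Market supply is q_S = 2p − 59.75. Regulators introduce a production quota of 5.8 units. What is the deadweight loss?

51.61

In inverse form: demand p = 40.6 − 0.05q, supply p = 29.875 + 0.5q.
Competitive equilibrium: 40.6 − 0.05q = 29.875 + 0.5q → q* = 19.5, p* = 39.625.
At q = 5.8: demand price = 40.6 − 0.05·5.8 = 40.31; supply price = 29.875 + 0.5·5.8 = 32.775.
Δq = 19.5 − 5.8 = 13.7; wedge = 40.31 − 32.775 = 7.535.
Welfare loss = ½ × 13.7 × 7.535 = 51.61.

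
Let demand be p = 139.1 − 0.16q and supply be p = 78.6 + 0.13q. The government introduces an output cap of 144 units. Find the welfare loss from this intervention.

605.50

Competitive equilibrium: 139.1 − 0.16q = 78.6 + 0.13q → q* = 208.6207, p* = 105.7207.
At q = 144: demand price = 139.1 − 0.16·144 = 116.06; supply price = 78.6 + 0.13·144 = 97.32.
Δq = 208.6207 − 144 = 64.6207; wedge = 116.06 − 97.32 = 18.74.
Welfare loss = ½ × 64.6207 × 18.74 = 605.50.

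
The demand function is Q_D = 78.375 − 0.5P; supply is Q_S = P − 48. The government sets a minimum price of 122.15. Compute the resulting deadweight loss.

In inverse form: demand P = 156.75 − 2Q, supply P = 48 + Q.
Competitive equilibrium: 156.75 − 2Q = 48 + Q → Q* = 36.25, P* = 84.25.
At the floor P = 122.15, quantity demanded = (156.75 − 122.15)/2 = 17.3.
Sellers' marginal cost at Q' = 17.3: 48 + 1·17.3 = 65.3.
ΔQ = 36.25 − 17.3 = 18.95; wedge = 122.15 − 65.3 = 56.85.
Welfare loss = ½ × 18.95 × 56.85 = 538.65.

538.65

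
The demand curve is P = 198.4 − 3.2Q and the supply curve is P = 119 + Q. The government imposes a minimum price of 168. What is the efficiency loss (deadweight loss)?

Competitive equilibrium: 198.4 − 3.2Q = 119 + Q → Q* = 18.9048, P* = 137.9048.
At the floor P = 168, quantity demanded = (198.4 − 168)/3.2 = 9.5.
Sellers' marginal cost at Q' = 9.5: 119 + 1·9.5 = 128.5.
ΔQ = 18.9048 − 9.5 = 9.4048; wedge = 168 − 128.5 = 39.5.
The triangle = ½ × 9.4048 × 39.5 = 185.74.

185.74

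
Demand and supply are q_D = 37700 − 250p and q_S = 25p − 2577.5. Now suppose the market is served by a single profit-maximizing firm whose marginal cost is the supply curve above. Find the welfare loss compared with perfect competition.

In inverse form: demand p = 150.8 − 0.004q, supply p = 103.1 + 0.04q.
Competitive equilibrium: 150.8 − 0.004q = 103.1 + 0.04q → q* = 1084.0909, p* = 146.4636.
Marginal revenue: MR = 150.8 − 0.008q. Set MR = MC: 150.8 − 0.008q = 103.1 + 0.04q → q_m = 993.75.
Price p_m = 150.8 − 0.004·993.75 = 146.825; MC(q_m) = 103.1 + 0.04·993.75 = 142.85.
Competitive q* = 1084.0909, so Δq = 90.3409; wedge = 146.825 − 142.85 = 3.975.
Welfare loss = ½ × 90.3409 × 3.975 = 179.55.

179.55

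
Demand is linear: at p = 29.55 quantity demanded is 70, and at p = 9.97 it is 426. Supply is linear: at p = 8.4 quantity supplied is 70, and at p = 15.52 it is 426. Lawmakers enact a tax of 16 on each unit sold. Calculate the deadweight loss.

Demand slope = (9.97 − 29.55)/(426 − 70) = −0.055, so p = 33.4 − 0.055q.
Supply slope = (15.52 − 8.4)/(426 − 70) = 0.02, so p = 7 + 0.02q.
Competitive equilibrium: 33.4 − 0.055q = 7 + 0.02q → q* = 352, p* = 14.04.
With the tax, the buyer price exceeds the seller price by 16: (33.4 − 0.055q) − (7 + 0.02q) = 16 → q' = 138.6667.
Δq = 352 − 138.6667 = 213.3333; the wedge equals the tax, 16.
The triangle = ½ × 213.3333 × 16 = 1706.67.

1706.67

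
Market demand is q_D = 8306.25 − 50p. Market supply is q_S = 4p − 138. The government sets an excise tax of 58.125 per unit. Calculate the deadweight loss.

6256.51

In inverse form: demand p = 166.125 − 0.02q, supply p = 34.5 + 0.25q.
Competitive equilibrium: 166.125 − 0.02q = 34.5 + 0.25q → q* = 487.5, p* = 156.375.
With the tax, the buyer price exceeds the seller price by 58.125: (166.125 − 0.02q) − (34.5 + 0.25q) = 58.125 → q' = 272.2222.
Δq = 487.5 − 272.2222 = 215.2778; the wedge equals the tax, 58.125.
DWL = ½ × 215.2778 × 58.125 = 6256.51.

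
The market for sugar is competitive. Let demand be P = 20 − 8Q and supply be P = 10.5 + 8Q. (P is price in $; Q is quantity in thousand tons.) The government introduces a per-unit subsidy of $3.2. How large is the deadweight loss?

$0.32 thousand

Competitive equilibrium: 20 − 8Q = 10.5 + 8Q → Q* = 0.5938, P* = 15.25.
The subsidy lowers effective supply by 3.2: P = 7.3 + 8Q.
New quantity: 20 − 8Q = 7.3 + 8Q → Q' = 0.7938.
Overproduction ΔQ = 0.7938 − 0.5938 = 0.2; wedge = subsidy = 3.2.
Deadweight loss = ½ × 0.2 × 3.2 = $0.32 thousand.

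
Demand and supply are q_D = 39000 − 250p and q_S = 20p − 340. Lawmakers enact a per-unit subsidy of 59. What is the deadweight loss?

32231.48

In inverse form: demand p = 156 − 0.004q, supply p = 17 + 0.05q.
Competitive equilibrium: 156 − 0.004q = 17 + 0.05q → q* = 2574.0741, p* = 145.7037.
The subsidy lowers effective supply by 59: p = 0.05q − 42.
New quantity: 156 − 0.004q = 0.05q − 42 → q' = 3666.6667.
Overproduction Δq = 3666.6667 − 2574.0741 = 1092.5926; wedge = subsidy = 59.
Deadweight loss = ½ × 1092.5926 × 59 = 32231.48.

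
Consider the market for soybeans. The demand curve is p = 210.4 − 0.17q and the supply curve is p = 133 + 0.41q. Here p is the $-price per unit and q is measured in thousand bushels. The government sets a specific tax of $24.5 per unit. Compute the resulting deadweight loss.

$517.46 thousand

Competitive equilibrium: 210.4 − 0.17q = 133 + 0.41q → q* = 133.4483, p* = 187.7138.
With the tax, the buyer price exceeds the seller price by 24.5: (210.4 − 0.17q) − (133 + 0.41q) = 24.5 → q' = 91.2069.
Δq = 133.4483 − 91.2069 = 42.2414; the wedge equals the tax, 24.5.
Welfare loss = ½ × 42.2414 × 24.5 = $517.46 thousand.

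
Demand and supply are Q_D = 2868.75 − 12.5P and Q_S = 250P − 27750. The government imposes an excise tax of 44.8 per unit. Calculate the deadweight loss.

11946.67

In inverse form: demand P = 229.5 − 0.08Q, supply P = 111 + 0.004Q.
Competitive equilibrium: 229.5 − 0.08Q = 111 + 0.004Q → Q* = 1410.7143, P* = 116.6429.
With the tax, the buyer price exceeds the seller price by 44.8: (229.5 − 0.08Q) − (111 + 0.004Q) = 44.8 → Q' = 877.381.
ΔQ = 1410.7143 − 877.381 = 533.3333; the wedge equals the tax, 44.8.
The triangle = ½ × 533.3333 × 44.8 = 11946.67.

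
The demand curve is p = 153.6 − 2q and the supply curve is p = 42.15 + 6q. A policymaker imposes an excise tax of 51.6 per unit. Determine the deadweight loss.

Competitive equilibrium: 153.6 − 2q = 42.15 + 6q → q* = 13.9313, p* = 125.7375.
With the tax, the buyer price exceeds the seller price by 51.6: (153.6 − 2q) − (42.15 + 6q) = 51.6 → q' = 7.4813.
Δq = 13.9313 − 7.4813 = 6.45; the wedge equals the tax, 51.6.
The triangle = ½ × 6.45 × 51.6 = 166.41.

166.41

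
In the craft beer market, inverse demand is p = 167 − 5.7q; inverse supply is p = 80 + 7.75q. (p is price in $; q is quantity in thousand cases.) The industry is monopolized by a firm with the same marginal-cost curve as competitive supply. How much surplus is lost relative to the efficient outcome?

$24.93 thousand

Competitive equilibrium: 167 − 5.7q = 80 + 7.75q → q* = 6.4684, p* = 130.1301.
Marginal revenue: MR = 167 − 11.4q. Set MR = MC: 167 − 11.4q = 80 + 7.75q → q_m = 4.5431.
Price p_m = 167 − 5.7·4.5431 = 141.1043; MC(q_m) = 80 + 7.75·4.5431 = 115.209.
Competitive q* = 6.4684, so Δq = 1.9253; wedge = 141.1043 − 115.209 = 25.8953.
Deadweight loss = ½ × 1.9253 × 25.8953 = $24.93 thousand.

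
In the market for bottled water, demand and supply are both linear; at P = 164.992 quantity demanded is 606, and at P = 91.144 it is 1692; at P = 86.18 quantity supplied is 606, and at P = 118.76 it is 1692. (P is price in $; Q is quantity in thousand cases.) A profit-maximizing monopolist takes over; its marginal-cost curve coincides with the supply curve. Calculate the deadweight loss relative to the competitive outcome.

$16351.65 thousand

Demand slope = (91.144 − 164.992)/(1692 − 606) = −0.068, so P = 206.2 − 0.068Q.
Supply slope = (118.76 − 86.18)/(1692 − 606) = 0.03, so P = 68 + 0.03Q.
Competitive equilibrium: 206.2 − 0.068Q = 68 + 0.03Q → Q* = 1410.20408, P* = 110.30612.
Marginal revenue: MR = 206.2 − 0.136Q. Set MR = MC: 206.2 − 0.136Q = 68 + 0.03Q → Q_m = 832.53012.
Price P_m = 206.2 − 0.068·832.53012 = 149.58795; MC(Q_m) = 68 + 0.03·832.53012 = 92.9759.
Competitive Q* = 1410.20408, so ΔQ = 577.67396; wedge = 149.58795 − 92.9759 = 56.61205.
DWL = ½ × 577.67396 × 56.61205 = $16351.65 thousand.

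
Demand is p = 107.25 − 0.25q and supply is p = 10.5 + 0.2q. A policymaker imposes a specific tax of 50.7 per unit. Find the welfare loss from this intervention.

2856.10

Competitive equilibrium: 107.25 − 0.25q = 10.5 + 0.2q → q* = 215, p* = 53.5.
With the tax, the buyer price exceeds the seller price by 50.7: (107.25 − 0.25q) − (10.5 + 0.2q) = 50.7 → q' = 102.3333.
Δq = 215 − 102.3333 = 112.6667; the wedge equals the tax, 50.7.
Welfare loss = ½ × 112.6667 × 50.7 = 2856.10.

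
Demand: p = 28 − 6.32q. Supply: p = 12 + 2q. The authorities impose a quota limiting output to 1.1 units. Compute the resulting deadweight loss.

Competitive equilibrium: 28 − 6.32q = 12 + 2q → q* = 1.9231, p* = 15.8462.
At q = 1.1: demand price = 28 − 6.32·1.1 = 21.048; supply price = 12 + 2·1.1 = 14.2.
Δq = 1.9231 − 1.1 = 0.8231; wedge = 21.048 − 14.2 = 6.848.
DWL = ½ × 0.8231 × 6.848 = 2.82.

2.82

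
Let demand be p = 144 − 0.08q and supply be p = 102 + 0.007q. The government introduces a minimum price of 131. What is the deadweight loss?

4461.60

Competitive equilibrium: 144 − 0.08q = 102 + 0.007q → q* = 482.7586, p* = 105.3793.
At the floor p = 131, quantity demanded = (144 − 131)/0.08 = 162.5.
Sellers' marginal cost at q' = 162.5: 102 + 0.007·162.5 = 103.1375.
Δq = 482.7586 − 162.5 = 320.2586; wedge = 131 − 103.1375 = 27.8625.
DWL = ½ × 320.2586 × 27.8625 = 4461.60.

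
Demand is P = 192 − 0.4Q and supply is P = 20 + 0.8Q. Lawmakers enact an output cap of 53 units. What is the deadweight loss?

Competitive equilibrium: 192 − 0.4Q = 20 + 0.8Q → Q* = 143.33333, P* = 134.66667.
At Q = 53: demand price = 192 − 0.4·53 = 170.8; supply price = 20 + 0.8·53 = 62.4.
ΔQ = 143.33333 − 53 = 90.33333; wedge = 170.8 − 62.4 = 108.4.
DWL = ½ × 90.33333 × 108.4 = 4896.07.

4896.07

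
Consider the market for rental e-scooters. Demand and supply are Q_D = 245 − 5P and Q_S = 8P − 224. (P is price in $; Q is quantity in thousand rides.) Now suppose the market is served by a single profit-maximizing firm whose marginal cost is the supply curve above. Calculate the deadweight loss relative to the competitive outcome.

In inverse form: demand P = 49 − 0.2Q, supply P = 28 + 0.125Q.
Competitive equilibrium: 49 − 0.2Q = 28 + 0.125Q → Q* = 64.6154, P* = 36.0769.
Marginal revenue: MR = 49 − 0.4Q. Set MR = MC: 49 − 0.4Q = 28 + 0.125Q → Q_m = 40.
Price P_m = 49 − 0.2·40 = 41; MC(Q_m) = 28 + 0.125·40 = 33.
Competitive Q* = 64.6154, so ΔQ = 24.6154; wedge = 41 − 33 = 8.
Welfare loss = ½ × 24.6154 × 8 = $98.46 thousand.

$98.46 thousand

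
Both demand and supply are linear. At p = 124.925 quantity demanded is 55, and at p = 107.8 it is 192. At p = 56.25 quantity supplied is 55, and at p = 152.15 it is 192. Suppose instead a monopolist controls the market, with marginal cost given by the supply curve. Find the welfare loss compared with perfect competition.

Demand slope = (107.8 − 124.925)/(192 − 55) = −0.125, so p = 131.8 − 0.125q.
Supply slope = (152.15 − 56.25)/(192 − 55) = 0.7, so p = 17.75 + 0.7q.
Competitive equilibrium: 131.8 − 0.125q = 17.75 + 0.7q → q* = 138.2424, p* = 114.5197.
Marginal revenue: MR = 131.8 − 0.25q. Set MR = MC: 131.8 − 0.25q = 17.75 + 0.7q → q_m = 120.0526.
Price p_m = 131.8 − 0.125·120.0526 = 116.7934; MC(q_m) = 17.75 + 0.7·120.0526 = 101.7868.
Competitive q* = 138.2424, so Δq = 18.1898; wedge = 116.7934 − 101.7868 = 15.0066.
Welfare loss = ½ × 18.1898 × 15.0066 = 136.48.

136.48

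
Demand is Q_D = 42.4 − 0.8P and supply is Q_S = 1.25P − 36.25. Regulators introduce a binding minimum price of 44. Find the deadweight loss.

20.82

In inverse form: demand P = 53 − 1.25Q, supply P = 29 + 0.8Q.
Competitive equilibrium: 53 − 1.25Q = 29 + 0.8Q → Q* = 11.7073, P* = 38.3659.
At the floor P = 44, quantity demanded = (53 − 44)/1.25 = 7.2.
Sellers' marginal cost at Q' = 7.2: 29 + 0.8·7.2 = 34.76.
ΔQ = 11.7073 − 7.2 = 4.5073; wedge = 44 − 34.76 = 9.24.
Welfare loss = ½ × 4.5073 × 9.24 = 20.82.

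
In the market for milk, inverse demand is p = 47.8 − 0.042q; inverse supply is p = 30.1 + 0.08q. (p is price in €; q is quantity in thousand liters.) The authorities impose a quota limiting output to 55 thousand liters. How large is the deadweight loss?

Competitive equilibrium: 47.8 − 0.042q = 30.1 + 0.08q → q* = 145.082, p* = 41.7066.
At q = 55: demand price = 47.8 − 0.042·55 = 45.49; supply price = 30.1 + 0.08·55 = 34.5.
Δq = 145.082 − 55 = 90.082; wedge = 45.49 − 34.5 = 10.99.
Welfare loss = ½ × 90.082 × 10.99 = €495 thousand.

€495 thousand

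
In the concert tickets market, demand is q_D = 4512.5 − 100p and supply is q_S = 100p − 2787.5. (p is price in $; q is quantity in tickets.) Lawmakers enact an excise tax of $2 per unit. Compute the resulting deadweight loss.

$100

In inverse form: demand p = 45.125 − 0.01q, supply p = 27.875 + 0.01q.
Competitive equilibrium: 45.125 − 0.01q = 27.875 + 0.01q → q* = 862.5, p* = 36.5.
With the tax, the buyer price exceeds the seller price by 2: (45.125 − 0.01q) − (27.875 + 0.01q) = 2 → q' = 762.5.
Δq = 862.5 − 762.5 = 100; the wedge equals the tax, 2.
Deadweight loss = ½ × 100 × 2 = $100.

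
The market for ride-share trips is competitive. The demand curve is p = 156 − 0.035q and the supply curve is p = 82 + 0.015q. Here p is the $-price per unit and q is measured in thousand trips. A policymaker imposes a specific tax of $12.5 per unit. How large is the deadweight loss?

Competitive equilibrium: 156 − 0.035q = 82 + 0.015q → q* = 1480, p* = 104.2.
With the tax, the buyer price exceeds the seller price by 12.5: (156 − 0.035q) − (82 + 0.015q) = 12.5 → q' = 1230.
Δq = 1480 − 1230 = 250; the wedge equals the tax, 12.5.
The triangle = ½ × 250 × 12.5 = $1562.50 thousand.

$1562.50 thousand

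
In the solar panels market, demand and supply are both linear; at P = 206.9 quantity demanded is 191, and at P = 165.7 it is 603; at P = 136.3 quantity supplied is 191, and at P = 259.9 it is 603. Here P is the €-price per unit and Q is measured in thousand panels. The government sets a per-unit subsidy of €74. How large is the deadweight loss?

Demand slope = (165.7 − 206.9)/(603 − 191) = −0.1, so P = 226 − 0.1Q.
Supply slope = (259.9 − 136.3)/(603 − 191) = 0.3, so P = 79 + 0.3Q.
Competitive equilibrium: 226 − 0.1Q = 79 + 0.3Q → Q* = 367.5, P* = 189.25.
The subsidy lowers effective supply by 74: P = 5 + 0.3Q.
New quantity: 226 − 0.1Q = 5 + 0.3Q → Q' = 552.5.
Overproduction ΔQ = 552.5 − 367.5 = 185; wedge = subsidy = 74.
DWL = ½ × 185 × 74 = €6845 thousand.

€6845 thousand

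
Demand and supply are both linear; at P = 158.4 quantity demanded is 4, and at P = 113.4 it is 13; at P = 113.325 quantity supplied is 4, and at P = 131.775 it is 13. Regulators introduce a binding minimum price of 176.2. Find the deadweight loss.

Demand slope = (113.4 − 158.4)/(13 − 4) = −5, so P = 178.4 − 5Q.
Supply slope = (131.775 − 113.325)/(13 − 4) = 2.05, so P = 105.125 + 2.05Q.
Competitive equilibrium: 178.4 − 5Q = 105.125 + 2.05Q → Q* = 10.3936, P* = 126.4319.
At the floor P = 176.2, quantity demanded = (178.4 − 176.2)/5 = 0.44.
Sellers' marginal cost at Q' = 0.44: 105.125 + 2.05·0.44 = 106.027.
ΔQ = 10.3936 − 0.44 = 9.9536; wedge = 176.2 − 106.027 = 70.173.
The triangle = ½ × 9.9536 × 70.173 = 349.24.

349.24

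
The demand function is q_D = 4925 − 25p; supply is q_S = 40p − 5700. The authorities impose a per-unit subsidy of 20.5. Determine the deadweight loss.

In inverse form: demand p = 197 − 0.04q, supply p = 142.5 + 0.025q.
Competitive equilibrium: 197 − 0.04q = 142.5 + 0.025q → q* = 838.4615, p* = 163.4615.
The subsidy lowers effective supply by 20.5: p = 122 + 0.025q.
New quantity: 197 − 0.04q = 122 + 0.025q → q' = 1153.8462.
Overproduction Δq = 1153.8462 − 838.4615 = 315.3847; wedge = subsidy = 20.5.
DWL = ½ × 315.3847 × 20.5 = 3232.69.

3232.69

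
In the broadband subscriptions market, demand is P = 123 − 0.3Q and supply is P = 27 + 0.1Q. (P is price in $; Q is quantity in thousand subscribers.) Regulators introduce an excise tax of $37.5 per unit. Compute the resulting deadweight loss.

Competitive equilibrium: 123 − 0.3Q = 27 + 0.1Q → Q* = 240, P* = 51.
With the tax, the buyer price exceeds the seller price by 37.5: (123 − 0.3Q) − (27 + 0.1Q) = 37.5 → Q' = 146.25.
ΔQ = 240 − 146.25 = 93.75; the wedge equals the tax, 37.5.
DWL = ½ × 93.75 × 37.5 = $1757.81 thousand.

$1757.81 thousand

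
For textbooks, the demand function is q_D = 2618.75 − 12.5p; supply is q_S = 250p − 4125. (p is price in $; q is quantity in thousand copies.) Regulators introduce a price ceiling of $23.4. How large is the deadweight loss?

$13771.49 thousand

In inverse form: demand p = 209.5 − 0.08q, supply p = 16.5 + 0.004q.
Competitive equilibrium: 209.5 − 0.08q = 16.5 + 0.004q → q* = 2297.619, p* = 25.6905.
At the ceiling p = 23.4, quantity supplied = (23.4 − 16.5)/0.004 = 1725.
Willingness to pay at q' = 1725: 209.5 − 0.08·1725 = 71.5.
Δq = 2297.619 − 1725 = 572.619; wedge = 71.5 − 23.4 = 48.1.
DWL = ½ × 572.619 × 48.1 = $13771.49 thousand.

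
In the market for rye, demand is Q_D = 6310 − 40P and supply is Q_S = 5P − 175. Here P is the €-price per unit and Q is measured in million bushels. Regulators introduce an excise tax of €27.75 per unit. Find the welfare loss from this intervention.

€1711.25 million

In inverse form: demand P = 157.75 − 0.025Q, supply P = 35 + 0.2Q.
Competitive equilibrium: 157.75 − 0.025Q = 35 + 0.2Q → Q* = 545.5556, P* = 144.1111.
With the tax, the buyer price exceeds the seller price by 27.75: (157.75 − 0.025Q) − (35 + 0.2Q) = 27.75 → Q' = 422.2222.
ΔQ = 545.5556 − 422.2222 = 123.3334; the wedge equals the tax, 27.75.
The triangle = ½ × 123.3334 × 27.75 = €1711.25 million.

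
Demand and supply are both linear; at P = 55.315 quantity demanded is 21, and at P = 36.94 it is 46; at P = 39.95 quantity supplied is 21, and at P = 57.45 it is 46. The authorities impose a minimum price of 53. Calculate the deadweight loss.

40.98

Demand slope = (36.94 − 55.315)/(46 − 21) = −0.735, so P = 70.75 − 0.735Q.
Supply slope = (57.45 − 39.95)/(46 − 21) = 0.7, so P = 25.25 + 0.7Q.
Competitive equilibrium: 70.75 − 0.735Q = 25.25 + 0.7Q → Q* = 31.7073, P* = 47.4451.
At the floor P = 53, quantity demanded = (70.75 − 53)/0.735 = 24.1497.
Sellers' marginal cost at Q' = 24.1497: 25.25 + 0.7·24.1497 = 42.1548.
ΔQ = 31.7073 − 24.1497 = 7.5576; wedge = 53 − 42.1548 = 10.8452.
Welfare loss = ½ × 7.5576 × 10.8452 = 40.98.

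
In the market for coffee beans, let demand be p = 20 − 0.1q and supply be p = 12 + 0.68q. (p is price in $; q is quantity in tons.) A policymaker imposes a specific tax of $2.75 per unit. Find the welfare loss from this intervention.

Competitive equilibrium: 20 − 0.1q = 12 + 0.68q → q* = 10.2564, p* = 18.9744.
With the tax, the buyer price exceeds the seller price by 2.75: (20 − 0.1q) − (12 + 0.68q) = 2.75 → q' = 6.7308.
Δq = 10.2564 − 6.7308 = 3.5256; the wedge equals the tax, 2.75.
Welfare loss = ½ × 3.5256 × 2.75 = $4.85.

$4.85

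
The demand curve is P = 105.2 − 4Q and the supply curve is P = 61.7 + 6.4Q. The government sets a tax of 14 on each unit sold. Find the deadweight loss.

Competitive equilibrium: 105.2 − 4Q = 61.7 + 6.4Q → Q* = 4.1827, P* = 88.4692.
With the tax, the buyer price exceeds the seller price by 14: (105.2 − 4Q) − (61.7 + 6.4Q) = 14 → Q' = 2.8365.
ΔQ = 4.1827 − 2.8365 = 1.3462; the wedge equals the tax, 14.
DWL = ½ × 1.3462 × 14 = 9.42.

9.42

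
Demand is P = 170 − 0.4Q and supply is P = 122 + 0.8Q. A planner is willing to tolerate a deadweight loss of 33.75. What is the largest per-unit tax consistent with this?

9

Competitive equilibrium: 170 − 0.4Q = 122 + 0.8Q → Q* = 40, P* = 154.
A tax t gives ΔQ = t/1.2 and wedge t, so DWL = t²/2.4.
t²/2.4 = 33.75 → t² = 81 → t = 9.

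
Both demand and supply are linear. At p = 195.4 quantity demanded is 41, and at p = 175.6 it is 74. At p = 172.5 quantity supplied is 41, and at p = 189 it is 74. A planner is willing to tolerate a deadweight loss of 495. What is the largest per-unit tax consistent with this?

Demand slope = (175.6 − 195.4)/(74 − 41) = −0.6, so p = 220 − 0.6q.
Supply slope = (189 − 172.5)/(74 − 41) = 0.5, so p = 152 + 0.5q.
Competitive equilibrium: 220 − 0.6q = 152 + 0.5q → q* = 61.8182, p* = 182.9091.
A tax t gives Δq = t/1.1 and wedge t, so DWL = t²/2.2.
t²/2.2 = 495 → t² = 1089 → t = 33.

33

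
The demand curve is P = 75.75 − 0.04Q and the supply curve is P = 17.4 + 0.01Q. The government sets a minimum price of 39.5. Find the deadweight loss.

Competitive equilibrium: 75.75 − 0.04Q = 17.4 + 0.01Q → Q* = 1167, P* = 29.07.
At the floor P = 39.5, quantity demanded = (75.75 − 39.5)/0.04 = 906.25.
Sellers' marginal cost at Q' = 906.25: 17.4 + 0.01·906.25 = 26.4625.
ΔQ = 1167 − 906.25 = 260.75; wedge = 39.5 − 26.4625 = 13.0375.
Welfare loss = ½ × 260.75 × 13.0375 = 1699.76.

1699.76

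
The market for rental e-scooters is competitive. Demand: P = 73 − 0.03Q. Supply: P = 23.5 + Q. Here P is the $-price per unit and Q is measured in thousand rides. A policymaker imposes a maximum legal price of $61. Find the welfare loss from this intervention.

$57.41 thousand

Competitive equilibrium: 73 − 0.03Q = 23.5 + Q → Q* = 48.0583, P* = 71.5583.
At the ceiling P = 61, quantity supplied = (61 − 23.5)/1 = 37.5.
Willingness to pay at Q' = 37.5: 73 − 0.03·37.5 = 71.875.
ΔQ = 48.0583 − 37.5 = 10.5583; wedge = 71.875 − 61 = 10.875.
Deadweight loss = ½ × 10.5583 × 10.875 = $57.41 thousand.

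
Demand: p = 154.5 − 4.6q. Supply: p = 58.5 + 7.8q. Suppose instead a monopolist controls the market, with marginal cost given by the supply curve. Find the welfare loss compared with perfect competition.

27.21

Competitive equilibrium: 154.5 − 4.6q = 58.5 + 7.8q → q* = 7.7419, p* = 118.8871.
Marginal revenue: MR = 154.5 − 9.2q. Set MR = MC: 154.5 − 9.2q = 58.5 + 7.8q → q_m = 5.6471.
Price p_m = 154.5 − 4.6·5.6471 = 128.5233; MC(q_m) = 58.5 + 7.8·5.6471 = 102.5474.
Competitive q* = 7.7419, so Δq = 2.0948; wedge = 128.5233 − 102.5474 = 25.9759.
DWL = ½ × 2.0948 × 25.9759 = 27.21.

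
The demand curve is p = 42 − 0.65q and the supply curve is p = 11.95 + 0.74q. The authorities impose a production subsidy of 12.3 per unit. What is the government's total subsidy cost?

Competitive equilibrium: 42 − 0.65q = 11.95 + 0.74q → q* = 21.6187, p* = 27.9478.
The subsidy lowers effective supply by 12.3: p = 0.74q − 0.35.
New quantity: 42 − 0.65q = 0.74q − 0.35 → q' = 30.4676.
Total subsidy cost = 12.3 × 30.4676 = 374.75.

374.75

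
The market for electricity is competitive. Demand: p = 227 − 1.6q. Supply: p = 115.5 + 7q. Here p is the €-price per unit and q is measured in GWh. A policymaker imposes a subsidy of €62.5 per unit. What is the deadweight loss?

Competitive equilibrium: 227 − 1.6q = 115.5 + 7q → q* = 12.9651, p* = 206.2558.
The subsidy lowers effective supply by 62.5: p = 53 + 7q.
New quantity: 227 − 1.6q = 53 + 7q → q' = 20.2326.
Overproduction Δq = 20.2326 − 12.9651 = 7.2675; wedge = subsidy = 62.5.
Welfare loss = ½ × 7.2675 × 62.5 = €227.11.

€227.11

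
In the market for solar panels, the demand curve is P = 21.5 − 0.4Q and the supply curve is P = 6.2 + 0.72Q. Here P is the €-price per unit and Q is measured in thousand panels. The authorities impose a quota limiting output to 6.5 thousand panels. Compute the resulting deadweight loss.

€28.71 thousand

Competitive equilibrium: 21.5 − 0.4Q = 6.2 + 0.72Q → Q* = 13.6607, P* = 16.0357.
At Q = 6.5: demand price = 21.5 − 0.4·6.5 = 18.9; supply price = 6.2 + 0.72·6.5 = 10.88.
ΔQ = 13.6607 − 6.5 = 7.1607; wedge = 18.9 − 10.88 = 8.02.
Deadweight loss = ½ × 7.1607 × 8.02 = €28.71 thousand.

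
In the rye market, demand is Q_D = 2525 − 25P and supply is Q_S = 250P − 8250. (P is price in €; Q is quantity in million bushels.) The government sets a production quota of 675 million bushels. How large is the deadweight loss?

In inverse form: demand P = 101 − 0.04Q, supply P = 33 + 0.004Q.
Competitive equilibrium: 101 − 0.04Q = 33 + 0.004Q → Q* = 1545.4545, P* = 39.1818.
At Q = 675: demand price = 101 − 0.04·675 = 74; supply price = 33 + 0.004·675 = 35.7.
ΔQ = 1545.4545 − 675 = 870.4545; wedge = 74 − 35.7 = 38.3.
Deadweight loss = ½ × 870.4545 × 38.3 = €16669.20 million.

€16669.20 million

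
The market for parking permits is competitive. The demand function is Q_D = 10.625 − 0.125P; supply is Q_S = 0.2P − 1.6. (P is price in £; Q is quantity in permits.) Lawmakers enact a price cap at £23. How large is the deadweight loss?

£55.54

In inverse form: demand P = 85 − 8Q, supply P = 8 + 5Q.
Competitive equilibrium: 85 − 8Q = 8 + 5Q → Q* = 5.9231, P* = 37.6154.
At the ceiling P = 23, quantity supplied = (23 − 8)/5 = 3.
Willingness to pay at Q' = 3: 85 − 8·3 = 61.
ΔQ = 5.9231 − 3 = 2.9231; wedge = 61 − 23 = 38.
The triangle = ½ × 2.9231 × 38 = £55.54.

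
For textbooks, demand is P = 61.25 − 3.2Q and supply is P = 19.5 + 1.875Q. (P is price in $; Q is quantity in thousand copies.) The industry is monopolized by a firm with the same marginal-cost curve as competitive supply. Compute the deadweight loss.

Competitive equilibrium: 61.25 − 3.2Q = 19.5 + 1.875Q → Q* = 8.2266, P* = 34.9249.
Marginal revenue: MR = 61.25 − 6.4Q. Set MR = MC: 61.25 − 6.4Q = 19.5 + 1.875Q → Q_m = 5.0453.
Price P_m = 61.25 − 3.2·5.0453 = 45.105; MC(Q_m) = 19.5 + 1.875·5.0453 = 28.9599.
Competitive Q* = 8.2266, so ΔQ = 3.1813; wedge = 45.105 − 28.9599 = 16.1451.
Welfare loss = ½ × 3.1813 × 16.1451 = $25.68 thousand.

$25.68 thousand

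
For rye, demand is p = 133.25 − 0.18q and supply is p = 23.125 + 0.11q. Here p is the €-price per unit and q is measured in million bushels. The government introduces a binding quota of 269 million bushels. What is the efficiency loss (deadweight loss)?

Competitive equilibrium: 133.25 − 0.18q = 23.125 + 0.11q → q* = 379.7414, p* = 64.8966.
At q = 269: demand price = 133.25 − 0.18·269 = 84.83; supply price = 23.125 + 0.11·269 = 52.715.
Δq = 379.7414 − 269 = 110.7414; wedge = 84.83 − 52.715 = 32.115.
Deadweight loss = ½ × 110.7414 × 32.115 = €1778.23 million.

€1778.23 million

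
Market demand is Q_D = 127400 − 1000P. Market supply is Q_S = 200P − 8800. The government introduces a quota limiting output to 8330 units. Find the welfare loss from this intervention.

93074.70

In inverse form: demand P = 127.4 − 0.001Q, supply P = 44 + 0.005Q.
Competitive equilibrium: 127.4 − 0.001Q = 44 + 0.005Q → Q* = 13900, P* = 113.5.
At Q = 8330: demand price = 127.4 − 0.001·8330 = 119.07; supply price = 44 + 0.005·8330 = 85.65.
ΔQ = 13900 − 8330 = 5570; wedge = 119.07 − 85.65 = 33.42.
DWL = ½ × 5570 × 33.42 = 93074.70.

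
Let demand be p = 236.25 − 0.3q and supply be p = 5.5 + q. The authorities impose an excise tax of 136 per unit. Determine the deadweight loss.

Competitive equilibrium: 236.25 − 0.3q = 5.5 + q → q* = 177.5, p* = 183.
With the tax, the buyer price exceeds the seller price by 136: (236.25 − 0.3q) − (5.5 + q) = 136 → q' = 72.8846.
Δq = 177.5 − 72.8846 = 104.6154; the wedge equals the tax, 136.
DWL = ½ × 104.6154 × 136 = 7113.85.

7113.85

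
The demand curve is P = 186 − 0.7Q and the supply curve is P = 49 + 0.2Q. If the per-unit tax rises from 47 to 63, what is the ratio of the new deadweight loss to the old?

Competitive equilibrium: 186 − 0.7Q = 49 + 0.2Q → Q* = 152.2222, P* = 79.4444.
For a per-unit tax t: ΔQ = t/0.9, so DWL = ½·t·(t/0.9) = t²/1.8.
At t = 47: DWL = 1227.222. At t = 63: DWL = 2205.
Ratio = (63/47)² = 1.797.

1.797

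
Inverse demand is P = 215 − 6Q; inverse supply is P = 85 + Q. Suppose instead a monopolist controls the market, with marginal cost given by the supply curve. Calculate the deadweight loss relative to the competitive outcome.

Competitive equilibrium: 215 − 6Q = 85 + Q → Q* = 18.5714, P* = 103.5714.
Marginal revenue: MR = 215 − 12Q. Set MR = MC: 215 − 12Q = 85 + Q → Q_m = 10.
Price P_m = 215 − 6·10 = 155; MC(Q_m) = 85 + 1·10 = 95.
Competitive Q* = 18.5714, so ΔQ = 8.5714; wedge = 155 − 95 = 60.
Deadweight loss = ½ × 8.5714 × 60 = 257.14.

257.14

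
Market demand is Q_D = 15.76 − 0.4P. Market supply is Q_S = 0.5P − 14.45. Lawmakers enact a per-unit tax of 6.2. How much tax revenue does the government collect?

5.92

In inverse form: demand P = 39.4 − 2.5Q, supply P = 28.9 + 2Q.
Competitive equilibrium: 39.4 − 2.5Q = 28.9 + 2Q → Q* = 2.3333, P* = 33.5667.
With the tax, the buyer price exceeds the seller price by 6.2: (39.4 − 2.5Q) − (28.9 + 2Q) = 6.2 → Q' = 0.9556.
Tax revenue = 6.2 × 0.9556 = 5.92.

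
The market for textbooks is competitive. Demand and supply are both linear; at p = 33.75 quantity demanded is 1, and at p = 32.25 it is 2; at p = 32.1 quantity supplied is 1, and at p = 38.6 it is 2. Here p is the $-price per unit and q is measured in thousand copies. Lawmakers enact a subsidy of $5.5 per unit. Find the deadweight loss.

$1.89 thousand

Demand slope = (32.25 − 33.75)/(2 − 1) = −1.5, so p = 35.25 − 1.5q.
Supply slope = (38.6 − 32.1)/(2 − 1) = 6.5, so p = 25.6 + 6.5q.
Competitive equilibrium: 35.25 − 1.5q = 25.6 + 6.5q → q* = 1.2063, p* = 33.4406.
The subsidy lowers effective supply by 5.5: p = 20.1 + 6.5q.
New quantity: 35.25 − 1.5q = 20.1 + 6.5q → q' = 1.8938.
Overproduction Δq = 1.8938 − 1.2063 = 0.6875; wedge = subsidy = 5.5.
The triangle = ½ × 0.6875 × 5.5 = $1.89 thousand.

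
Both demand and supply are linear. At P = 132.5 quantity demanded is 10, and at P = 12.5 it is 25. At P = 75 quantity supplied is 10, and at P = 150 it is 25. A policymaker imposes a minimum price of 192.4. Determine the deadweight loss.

Demand slope = (12.5 − 132.5)/(25 − 10) = −8, so P = 212.5 − 8Q.
Supply slope = (150 − 75)/(25 − 10) = 5, so P = 25 + 5Q.
Competitive equilibrium: 212.5 − 8Q = 25 + 5Q → Q* = 14.4231, P* = 97.1154.
At the floor P = 192.4, quantity demanded = (212.5 − 192.4)/8 = 2.5125.
Sellers' marginal cost at Q' = 2.5125: 25 + 5·2.5125 = 37.5625.
ΔQ = 14.4231 − 2.5125 = 11.9106; wedge = 192.4 − 37.5625 = 154.8375.
Deadweight loss = ½ × 11.9106 × 154.8375 = 922.10.

922.10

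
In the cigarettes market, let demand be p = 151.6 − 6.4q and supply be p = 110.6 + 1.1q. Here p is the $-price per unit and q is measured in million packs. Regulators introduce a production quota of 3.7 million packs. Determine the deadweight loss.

Competitive equilibrium: 151.6 − 6.4q = 110.6 + 1.1q → q* = 5.4667, p* = 116.6133.
At q = 3.7: demand price = 151.6 − 6.4·3.7 = 127.92; supply price = 110.6 + 1.1·3.7 = 114.67.
Δq = 5.4667 − 3.7 = 1.7667; wedge = 127.92 − 114.67 = 13.25.
DWL = ½ × 1.7667 × 13.25 = $11.70 million.

$11.70 million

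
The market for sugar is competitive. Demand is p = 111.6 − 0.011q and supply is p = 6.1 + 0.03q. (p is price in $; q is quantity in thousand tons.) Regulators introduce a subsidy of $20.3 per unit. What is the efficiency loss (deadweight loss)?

$5025.49 thousand

Competitive equilibrium: 111.6 − 0.011q = 6.1 + 0.03q → q* = 2573.1707, p* = 83.2951.
The subsidy lowers effective supply by 20.3: p = 0.03q − 14.2.
New quantity: 111.6 − 0.011q = 0.03q − 14.2 → q' = 3068.2927.
Overproduction Δq = 3068.2927 − 2573.1707 = 495.122; wedge = subsidy = 20.3.
DWL = ½ × 495.122 × 20.3 = $5025.49 thousand.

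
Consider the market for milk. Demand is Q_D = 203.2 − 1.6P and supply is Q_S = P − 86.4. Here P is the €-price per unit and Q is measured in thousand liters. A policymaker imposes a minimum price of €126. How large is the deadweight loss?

€444.31 thousand

In inverse form: demand P = 127 − 0.625Q, supply P = 86.4 + Q.
Competitive equilibrium: 127 − 0.625Q = 86.4 + Q → Q* = 24.9846, P* = 111.3846.
At the floor P = 126, quantity demanded = (127 − 126)/0.625 = 1.6.
Sellers' marginal cost at Q' = 1.6: 86.4 + 1·1.6 = 88.
ΔQ = 24.9846 − 1.6 = 23.3846; wedge = 126 − 88 = 38.
The triangle = ½ × 23.3846 × 38 = €444.31 thousand.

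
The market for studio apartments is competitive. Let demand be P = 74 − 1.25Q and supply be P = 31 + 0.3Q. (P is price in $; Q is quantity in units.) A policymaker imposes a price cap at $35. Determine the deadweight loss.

Competitive equilibrium: 74 − 1.25Q = 31 + 0.3Q → Q* = 27.7419, P* = 39.3226.
At the ceiling P = 35, quantity supplied = (35 − 31)/0.3 = 13.3333.
Willingness to pay at Q' = 13.3333: 74 − 1.25·13.3333 = 57.3334.
ΔQ = 27.7419 − 13.3333 = 14.4086; wedge = 57.3334 − 35 = 22.3334.
The triangle = ½ × 14.4086 × 22.3334 = $160.90.

$160.90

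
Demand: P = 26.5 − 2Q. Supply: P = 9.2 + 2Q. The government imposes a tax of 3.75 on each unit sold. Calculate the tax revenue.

12.70

Competitive equilibrium: 26.5 − 2Q = 9.2 + 2Q → Q* = 4.325, P* = 17.85.
With the tax, the buyer price exceeds the seller price by 3.75: (26.5 − 2Q) − (9.2 + 2Q) = 3.75 → Q' = 3.3875.
Tax revenue = 3.75 × 3.3875 = 12.70.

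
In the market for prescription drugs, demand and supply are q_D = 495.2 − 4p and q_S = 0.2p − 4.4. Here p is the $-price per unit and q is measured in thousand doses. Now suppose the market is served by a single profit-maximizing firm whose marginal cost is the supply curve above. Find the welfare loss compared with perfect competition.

In inverse form: demand p = 123.8 − 0.25q, supply p = 22 + 5q.
Competitive equilibrium: 123.8 − 0.25q = 22 + 5q → q* = 19.3905, p* = 118.9524.
Marginal revenue: MR = 123.8 − 0.5q. Set MR = MC: 123.8 − 0.5q = 22 + 5q → q_m = 18.5091.
Price p_m = 123.8 − 0.25·18.5091 = 119.1727; MC(q_m) = 22 + 5·18.5091 = 114.5455.
Competitive q* = 19.3905, so Δq = 0.8814; wedge = 119.1727 − 114.5455 = 4.6272.
Welfare loss = ½ × 0.8814 × 4.6272 = $2.04 thousand.

$2.04 thousand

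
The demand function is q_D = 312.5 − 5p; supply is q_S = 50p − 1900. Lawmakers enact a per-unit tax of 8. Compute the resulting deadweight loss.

In inverse form: demand p = 62.5 − 0.2q, supply p = 38 + 0.02q.
Competitive equilibrium: 62.5 − 0.2q = 38 + 0.02q → q* = 111.3636, p* = 40.2273.
With the tax, the buyer price exceeds the seller price by 8: (62.5 − 0.2q) − (38 + 0.02q) = 8 → q' = 75.
Δq = 111.3636 − 75 = 36.3636; the wedge equals the tax, 8.
DWL = ½ × 36.3636 × 8 = 145.45.

145.45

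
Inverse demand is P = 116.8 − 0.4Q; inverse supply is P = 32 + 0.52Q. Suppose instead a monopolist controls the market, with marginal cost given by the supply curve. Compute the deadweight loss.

Competitive equilibrium: 116.8 − 0.4Q = 32 + 0.52Q → Q* = 92.1739, P* = 79.9304.
Marginal revenue: MR = 116.8 − 0.8Q. Set MR = MC: 116.8 − 0.8Q = 32 + 0.52Q → Q_m = 64.2424.
Price P_m = 116.8 − 0.4·64.2424 = 91.103; MC(Q_m) = 32 + 0.52·64.2424 = 65.406.
Competitive Q* = 92.1739, so ΔQ = 27.9315; wedge = 91.103 − 65.406 = 25.697.
DWL = ½ × 27.9315 × 25.697 = 358.88.

358.88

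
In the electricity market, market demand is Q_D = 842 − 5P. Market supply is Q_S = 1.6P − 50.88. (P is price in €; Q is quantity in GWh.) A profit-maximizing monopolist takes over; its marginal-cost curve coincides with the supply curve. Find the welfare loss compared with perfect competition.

€430.56

In inverse form: demand P = 168.4 − 0.2Q, supply P = 31.8 + 0.625Q.
Competitive equilibrium: 168.4 − 0.2Q = 31.8 + 0.625Q → Q* = 165.5758, P* = 135.2848.
Marginal revenue: MR = 168.4 − 0.4Q. Set MR = MC: 168.4 − 0.4Q = 31.8 + 0.625Q → Q_m = 133.2683.
Price P_m = 168.4 − 0.2·133.2683 = 141.7463; MC(Q_m) = 31.8 + 0.625·133.2683 = 115.0927.
Competitive Q* = 165.5758, so ΔQ = 32.3075; wedge = 141.7463 − 115.0927 = 26.6536.
The triangle = ½ × 32.3075 × 26.6536 = €430.56.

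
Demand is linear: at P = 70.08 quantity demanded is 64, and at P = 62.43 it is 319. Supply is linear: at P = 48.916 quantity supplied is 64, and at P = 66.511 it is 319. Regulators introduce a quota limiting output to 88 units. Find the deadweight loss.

Demand slope = (62.43 − 70.08)/(319 − 64) = −0.03, so P = 72 − 0.03Q.
Supply slope = (66.511 − 48.916)/(319 − 64) = 0.069, so P = 44.5 + 0.069Q.
Competitive equilibrium: 72 − 0.03Q = 44.5 + 0.069Q → Q* = 277.7778, P* = 63.6667.
At Q = 88: demand price = 72 − 0.03·88 = 69.36; supply price = 44.5 + 0.069·88 = 50.572.
ΔQ = 277.7778 − 88 = 189.7778; wedge = 69.36 − 50.572 = 18.788.
The triangle = ½ × 189.7778 × 18.788 = 1782.77.

1782.77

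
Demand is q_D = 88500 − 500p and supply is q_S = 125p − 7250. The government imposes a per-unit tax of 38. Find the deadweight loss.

In inverse form: demand p = 177 − 0.002q, supply p = 58 + 0.008q.
Competitive equilibrium: 177 − 0.002q = 58 + 0.008q → q* = 11900, p* = 153.2.
With the tax, the buyer price exceeds the seller price by 38: (177 − 0.002q) − (58 + 0.008q) = 38 → q' = 8100.
Δq = 11900 − 8100 = 3800; the wedge equals the tax, 38.
Deadweight loss = ½ × 3800 × 38 = 72200.

72200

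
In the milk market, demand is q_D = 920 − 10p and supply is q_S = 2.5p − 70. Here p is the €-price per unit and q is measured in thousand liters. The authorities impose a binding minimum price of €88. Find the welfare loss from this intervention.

€1936 thousand

In inverse form: demand p = 92 − 0.1q, supply p = 28 + 0.4q.
Competitive equilibrium: 92 − 0.1q = 28 + 0.4q → q* = 128, p* = 79.2.
At the floor p = 88, quantity demanded = (92 − 88)/0.1 = 40.
Sellers' marginal cost at q' = 40: 28 + 0.4·40 = 44.
Δq = 128 − 40 = 88; wedge = 88 − 44 = 44.
The triangle = ½ × 88 × 44 = €1936 thousand.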